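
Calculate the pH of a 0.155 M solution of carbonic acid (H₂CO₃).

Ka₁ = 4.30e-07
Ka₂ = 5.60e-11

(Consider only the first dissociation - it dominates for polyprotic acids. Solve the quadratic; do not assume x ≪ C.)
pH = 3.59

x² + Ka₁·x − Ka₁·C = 0 with Ka₁ = 4.30e-07, C = 0.155.
x = (−Ka₁ + √(Ka₁² + 4·Ka₁·C))/2 = 2.5795e-04 M, so pH = 3.59.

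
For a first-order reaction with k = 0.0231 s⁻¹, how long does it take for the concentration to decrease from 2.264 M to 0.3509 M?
80.71 s

From ln[A] = ln[A]₀ - k·t: t = ln([A]₀/[A])/k = ln(2.264/0.3509)/0.0231 = ln(6.4520)/0.0231 = 1.8644/0.0231 = 80.71 s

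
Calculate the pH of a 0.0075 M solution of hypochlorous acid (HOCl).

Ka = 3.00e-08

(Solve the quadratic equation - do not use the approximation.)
pH = 4.82

x² + Ka×x - Ka×C = 0. Using quadratic formula: [H⁺] = 1.4985e-05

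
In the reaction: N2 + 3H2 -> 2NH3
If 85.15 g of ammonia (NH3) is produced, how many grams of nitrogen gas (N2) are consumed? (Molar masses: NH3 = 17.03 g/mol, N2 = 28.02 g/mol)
Moles of NH3 = 85.15 g ÷ 17.03 g/mol = 5 mol
Mole ratio: 1 mol N2 / 2 mol NH3
Moles of N2 = 5 × (1/2) = 2.5 mol
Mass of N2 = 2.5 mol × 28.02 g/mol = 70.05 g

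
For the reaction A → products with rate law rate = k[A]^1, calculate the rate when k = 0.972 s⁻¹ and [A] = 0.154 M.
0.1497 M/s

rate = k·[A]^1 = 0.972·(0.154)^1 = 0.972·0.154 = 0.1497 M/s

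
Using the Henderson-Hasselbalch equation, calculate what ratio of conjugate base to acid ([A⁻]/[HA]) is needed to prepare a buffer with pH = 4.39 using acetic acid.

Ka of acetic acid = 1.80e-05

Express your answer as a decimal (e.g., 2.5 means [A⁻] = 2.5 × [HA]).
[A⁻]/[HA] = 0.442

pKa = −log(1.80e-05) = 4.7447. pH = pKa + log([A⁻]/[HA]). 4.39 = 4.7447 + log(ratio). log(ratio) = 4.39 − 4.7447 = -0.3547. ratio = 10^(-0.3547) = 0.442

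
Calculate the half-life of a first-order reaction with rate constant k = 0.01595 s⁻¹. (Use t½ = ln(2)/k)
43.46 s

t½ = ln(2)/k = 0.6931/0.01595 = 43.46 s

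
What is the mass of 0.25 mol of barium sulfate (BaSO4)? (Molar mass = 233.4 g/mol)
Mass = 0.25 mol × 233.4 g/mol = 58.35 g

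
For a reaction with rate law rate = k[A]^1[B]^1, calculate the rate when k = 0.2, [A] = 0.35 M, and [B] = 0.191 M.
0.01337 M/s

rate = k·[A]^1·[B]^1 = 0.2·(0.35)^1·(0.191)^1 = 0.2·0.35·0.191 = 0.01337 M/s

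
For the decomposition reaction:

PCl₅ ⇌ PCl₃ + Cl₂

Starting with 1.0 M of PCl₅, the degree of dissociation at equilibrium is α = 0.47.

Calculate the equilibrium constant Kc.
K_c = 0.4168

x = α·[A]₀ = 0.47 × 1.0 = 0.47 M dissociated.
At eq: [PCl₅] = 1.0 − 0.47 = 0.53 M; [PCl₃] = [Cl₂] = x = 0.47 M.
Kc = [PCl₃][Cl₂]/[PCl₅] = (0.47)²/0.53 = 0.4168.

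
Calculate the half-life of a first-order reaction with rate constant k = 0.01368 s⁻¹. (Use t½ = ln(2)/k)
50.67 s

t½ = ln(2)/k = 0.6931/0.01368 = 50.67 s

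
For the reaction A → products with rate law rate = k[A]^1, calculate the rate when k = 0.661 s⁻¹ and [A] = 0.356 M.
0.2353 M/s

rate = k·[A]^1 = 0.661·(0.356)^1 = 0.661·0.356 = 0.2353 M/s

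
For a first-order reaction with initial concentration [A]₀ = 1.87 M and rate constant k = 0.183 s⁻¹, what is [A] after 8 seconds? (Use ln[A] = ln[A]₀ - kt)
0.4325 M

ln[A] = ln[A]₀ - k·t = ln(1.87) - (0.183)·(8) = 0.6259 - 1.4640 = -0.8381
[A] = e^(-0.8381) = 0.4325 M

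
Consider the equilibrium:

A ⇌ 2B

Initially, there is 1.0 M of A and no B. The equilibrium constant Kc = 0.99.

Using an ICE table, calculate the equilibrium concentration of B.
[B] = 0.778 M

ICE: [A] = 1.0 − x, [B] = 2x.
Kc = (2x)²/(1.0 − x) = 0.99 ⇒ 4x² + 0.99x − 0.99 = 0.
x = (−0.99 + √(0.99² + 4·4·0.99))/(2·4) = (−0.99 + √16.82)/8 = 0.3889.
[B] = 2x = 0.778 M.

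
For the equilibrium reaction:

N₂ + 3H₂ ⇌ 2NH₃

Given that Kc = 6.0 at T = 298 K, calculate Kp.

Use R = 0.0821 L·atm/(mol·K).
K_p = 0.0100

Δn = (moles gaseous products) − (moles gaseous reactants) = -2
T = 298 K; RT = 0.0821 × 298 = 24.4658
Kp = Kc·(RT)^Δn = 6.0 × (24.4658)^-2 = 6.0 × 0.00167063 = 0.0100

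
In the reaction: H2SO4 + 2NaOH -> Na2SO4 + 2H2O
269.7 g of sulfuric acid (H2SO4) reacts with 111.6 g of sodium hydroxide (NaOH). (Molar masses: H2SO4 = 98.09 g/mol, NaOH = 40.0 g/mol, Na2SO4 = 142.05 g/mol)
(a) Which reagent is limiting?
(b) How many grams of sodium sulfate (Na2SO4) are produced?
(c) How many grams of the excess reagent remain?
(a) NaOH, (b) 198.2 g, (c) 132.9 g

Moles of H2SO4 = 269.7 g ÷ 98.09 g/mol = 2.74952 mol
Moles of NaOH = 111.6 g ÷ 40.0 g/mol = 2.79 mol
Moles ÷ coefficient: H2SO4: 2.74952/1 = 2.75, NaOH: 2.79/2 = 1.395
(a) NaOH has the smaller value, so NaOH is the limiting reagent.
(b) Moles of Na2SO4 = 2.79 mol NaOH × (1/2) = 1.395 mol; mass = 1.395 mol × 142.05 g/mol = 198.2 g
(c) H2SO4 consumed = 2.79 × (1/2) = 1.395 mol; remaining = 2.74952 − 1.395 = 1.35452 mol; mass = 1.35452 mol × 98.09 g/mol = 132.9 g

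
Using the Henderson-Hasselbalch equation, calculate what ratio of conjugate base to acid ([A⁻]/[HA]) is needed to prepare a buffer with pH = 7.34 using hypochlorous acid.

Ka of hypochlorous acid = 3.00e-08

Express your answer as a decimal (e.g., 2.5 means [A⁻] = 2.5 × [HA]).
[A⁻]/[HA] = 0.656

pKa = −log(3.00e-08) = 7.5229. pH = pKa + log([A⁻]/[HA]). 7.34 = 7.5229 + log(ratio). log(ratio) = 7.34 − 7.5229 = -0.1829. ratio = 10^(-0.1829) = 0.656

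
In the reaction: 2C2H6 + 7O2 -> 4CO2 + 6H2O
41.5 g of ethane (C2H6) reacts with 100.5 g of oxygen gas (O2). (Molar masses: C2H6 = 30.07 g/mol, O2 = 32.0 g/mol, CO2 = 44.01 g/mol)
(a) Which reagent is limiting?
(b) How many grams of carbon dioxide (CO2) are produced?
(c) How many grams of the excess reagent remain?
(a) O2, (b) 78.98 g, (c) 14.52 g

Moles of C2H6 = 41.5 g ÷ 30.07 g/mol = 1.38011 mol
Moles of O2 = 100.5 g ÷ 32.0 g/mol = 3.14062 mol
Moles ÷ coefficient: C2H6: 1.38011/2 = 0.6901, O2: 3.14062/7 = 0.4487
(a) O2 has the smaller value, so O2 is the limiting reagent.
(b) Moles of CO2 = 3.14062 mol O2 × (4/7) = 1.79464 mol; mass = 1.79464 mol × 44.01 g/mol = 78.98 g
(c) C2H6 consumed = 3.14062 × (2/7) = 0.897321 mol; remaining = 1.38011 − 0.897321 = 0.482792 mol; mass = 0.482792 mol × 30.07 g/mol = 14.52 g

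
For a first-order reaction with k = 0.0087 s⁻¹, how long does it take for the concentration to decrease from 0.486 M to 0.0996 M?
182.19 s

From ln[A] = ln[A]₀ - k·t: t = ln([A]₀/[A])/k = ln(0.486/0.0996)/0.0087 = ln(4.8795)/0.0087 = 1.5850/0.0087 = 182.19 s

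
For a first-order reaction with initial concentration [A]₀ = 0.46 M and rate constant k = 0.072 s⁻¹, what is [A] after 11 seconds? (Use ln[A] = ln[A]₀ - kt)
0.2084 M

ln[A] = ln[A]₀ - k·t = ln(0.46) - (0.072)·(11) = -0.7765 - 0.7920 = -1.5685
[A] = e^(-1.5685) = 0.2084 M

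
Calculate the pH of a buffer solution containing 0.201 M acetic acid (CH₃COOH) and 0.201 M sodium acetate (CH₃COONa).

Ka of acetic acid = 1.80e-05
pH = 4.74

pKa = -log(1.80e-05) = 4.74. pH = pKa + log([A⁻]/[HA]) = 4.74 + log(0.201/0.201)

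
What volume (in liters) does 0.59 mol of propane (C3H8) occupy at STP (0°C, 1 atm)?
At STP, 1 mol of gas occupies 22.4 L
Volume = 0.59 mol × 22.4 L/mol = 13.22 L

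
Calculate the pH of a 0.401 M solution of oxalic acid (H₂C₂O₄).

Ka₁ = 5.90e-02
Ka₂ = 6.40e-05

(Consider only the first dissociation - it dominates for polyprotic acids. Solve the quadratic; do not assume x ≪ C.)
pH = 0.90

x² + Ka₁·x − Ka₁·C = 0 with Ka₁ = 5.90e-02, C = 0.401.
x = (−Ka₁ + √(Ka₁² + 4·Ka₁·C))/2 = 1.2712e-01 M, so pH = 0.90.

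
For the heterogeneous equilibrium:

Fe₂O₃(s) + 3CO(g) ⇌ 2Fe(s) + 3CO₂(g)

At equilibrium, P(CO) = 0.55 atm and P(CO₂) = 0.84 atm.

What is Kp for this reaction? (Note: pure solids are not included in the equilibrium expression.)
K_p = 3.562

Solids (Fe₂O₃, Fe) are excluded.
Kp = P(CO₂)³/P(CO)³ = (0.84)³/(0.55)³ = 0.5927/0.1664 = 3.562.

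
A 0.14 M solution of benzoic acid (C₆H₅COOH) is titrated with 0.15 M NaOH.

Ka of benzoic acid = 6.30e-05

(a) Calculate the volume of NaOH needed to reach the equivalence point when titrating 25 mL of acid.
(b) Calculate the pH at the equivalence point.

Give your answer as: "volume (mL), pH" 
V = 23.3 mL, pH = 8.53

(a) At equivalence: moles acid = moles base.
moles acid = 0.14 × 0.025 = 0.0035 mol; V_NaOH = 0.0035/0.15 = 0.02333 L = 23.3 mL.
(b) At equivalence, all acid → conjugate base A⁻ at [A⁻] = 0.0035/0.04833 = 0.07241 M.
Kb = Kw/Ka = 1.0e-14/6.30e-05 = 1.587e-10; [OH⁻] = √(Kb·[A⁻]) = 3.390e-06; pOH = 5.47; pH = 14 − pOH = 8.53.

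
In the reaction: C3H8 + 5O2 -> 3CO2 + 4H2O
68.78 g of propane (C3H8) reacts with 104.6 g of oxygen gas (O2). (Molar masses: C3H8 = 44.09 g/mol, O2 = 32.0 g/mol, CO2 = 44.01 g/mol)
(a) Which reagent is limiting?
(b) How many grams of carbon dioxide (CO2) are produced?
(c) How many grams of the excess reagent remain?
(a) O2, (b) 86.31 g, (c) 39.96 g

Moles of C3H8 = 68.78 g ÷ 44.09 g/mol = 1.55999 mol
Moles of O2 = 104.6 g ÷ 32.0 g/mol = 3.26875 mol
Moles ÷ coefficient: C3H8: 1.55999/1 = 1.56, O2: 3.26875/5 = 0.6537
(a) O2 has the smaller value, so O2 is the limiting reagent.
(b) Moles of CO2 = 3.26875 mol O2 × (3/5) = 1.96125 mol; mass = 1.96125 mol × 44.01 g/mol = 86.31 g
(c) C3H8 consumed = 3.26875 × (1/5) = 0.65375 mol; remaining = 1.55999 − 0.65375 = 0.906241 mol; mass = 0.906241 mol × 44.09 g/mol = 39.96 g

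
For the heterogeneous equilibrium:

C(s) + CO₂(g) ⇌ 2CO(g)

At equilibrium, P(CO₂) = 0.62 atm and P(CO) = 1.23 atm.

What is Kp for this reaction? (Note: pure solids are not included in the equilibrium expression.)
K_p = 2.440

Solid C is excluded.
Kp = P(CO)²/P(CO₂) = (1.23)²/0.62 = 1.513/0.62 = 2.440.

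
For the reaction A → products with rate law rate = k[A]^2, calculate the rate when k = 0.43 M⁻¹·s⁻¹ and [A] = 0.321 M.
0.04431 M/s

rate = k·[A]^2 = 0.43·(0.321)^2 = 0.43·0.103041 = 0.04431 M/s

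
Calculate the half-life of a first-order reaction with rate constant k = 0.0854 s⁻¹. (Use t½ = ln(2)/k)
8.12 s

t½ = ln(2)/k = 0.6931/0.0854 = 8.12 s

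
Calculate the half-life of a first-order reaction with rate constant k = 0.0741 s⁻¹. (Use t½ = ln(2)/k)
9.35 s

t½ = ln(2)/k = 0.6931/0.0741 = 9.35 s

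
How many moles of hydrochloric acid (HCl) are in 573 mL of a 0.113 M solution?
Moles = Molarity × Volume (L)
Moles = 0.113 M × 0.573 L = 0.06475 mol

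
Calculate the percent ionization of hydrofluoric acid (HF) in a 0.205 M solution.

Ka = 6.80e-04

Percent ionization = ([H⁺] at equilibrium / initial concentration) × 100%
Percent ionization = 5.6%

Let x = [H⁺]. Ka = x²/(C - x) ⇒ x² + (6.80e-04)x - (6.80e-04)(0.205) = 0. x = 1.1472e-02. Percent = (1.1472e-02/0.205) × 100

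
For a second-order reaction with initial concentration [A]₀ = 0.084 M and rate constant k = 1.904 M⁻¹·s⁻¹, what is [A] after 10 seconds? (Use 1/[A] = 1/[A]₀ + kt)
0.0323 M

1/[A] = 1/[A]₀ + k·t = 1/0.084 + (1.904)·(10) = 11.9048 + 19.0400 = 30.9448
[A] = 1/30.9448 = 0.0323 M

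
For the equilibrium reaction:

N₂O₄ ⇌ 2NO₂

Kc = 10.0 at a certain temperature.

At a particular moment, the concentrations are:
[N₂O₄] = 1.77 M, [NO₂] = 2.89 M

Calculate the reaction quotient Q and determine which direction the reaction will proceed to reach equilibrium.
Q = 4.719, Q < K, reaction proceeds forward (toward products)

Q = ([NO₂]^2) / ([N₂O₄])
  = ((2.89)^2) / ((1.77)) = 8.3521/1.77 = 4.719
Since Q = 4.719 < Kc = 10.0, the reaction proceeds forward (toward products) to reach equilibrium.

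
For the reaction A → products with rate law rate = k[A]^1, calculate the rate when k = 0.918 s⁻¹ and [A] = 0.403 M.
0.37 M/s

rate = k·[A]^1 = 0.918·(0.403)^1 = 0.918·0.403 = 0.37 M/s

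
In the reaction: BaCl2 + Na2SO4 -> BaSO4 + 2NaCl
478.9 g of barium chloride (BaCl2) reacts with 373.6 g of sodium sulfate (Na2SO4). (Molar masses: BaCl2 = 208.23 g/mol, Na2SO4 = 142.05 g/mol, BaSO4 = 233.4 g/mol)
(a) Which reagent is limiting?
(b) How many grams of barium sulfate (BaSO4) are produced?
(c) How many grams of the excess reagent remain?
(a) BaCl2, (b) 536.8 g, (c) 46.9 g

Moles of BaCl2 = 478.9 g ÷ 208.23 g/mol = 2.29986 mol
Moles of Na2SO4 = 373.6 g ÷ 142.05 g/mol = 2.63006 mol
Moles ÷ coefficient: BaCl2: 2.29986/1 = 2.3, Na2SO4: 2.63006/1 = 2.63
(a) BaCl2 has the smaller value, so BaCl2 is the limiting reagent.
(b) Moles of BaSO4 = 2.29986 mol BaCl2 × (1/1) = 2.29986 mol; mass = 2.29986 mol × 233.4 g/mol = 536.8 g
(c) Na2SO4 consumed = 2.29986 × (1/1) = 2.29986 mol; remaining = 2.63006 − 2.29986 = 0.330199 mol; mass = 0.330199 mol × 142.05 g/mol = 46.9 g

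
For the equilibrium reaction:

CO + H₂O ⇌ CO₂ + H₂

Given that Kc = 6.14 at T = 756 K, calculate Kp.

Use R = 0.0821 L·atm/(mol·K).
K_p = 6.1400

Δn = (moles gaseous products) − (moles gaseous reactants) = 0
T = 756 K; RT = 0.0821 × 756 = 62.0676
Kp = Kc·(RT)^Δn = 6.14 × (62.0676)^0 = 6.14 × 1 = 6.1400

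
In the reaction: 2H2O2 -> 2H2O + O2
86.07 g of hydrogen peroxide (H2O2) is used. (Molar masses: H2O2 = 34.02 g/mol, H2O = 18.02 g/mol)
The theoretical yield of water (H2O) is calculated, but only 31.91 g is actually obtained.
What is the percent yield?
Moles of H2O2 = 86.07 g ÷ 34.02 g/mol = 2.52998 mol
Mole ratio: 2 mol H2O / 2 mol H2O2
Moles of H2O = 2.52998 × (2/2) = 2.52998 mol
Theoretical yield = 2.52998 mol × 18.02 g/mol = 45.59 g
Actual yield = 31.91 g
Percent yield = (31.91 / 45.59) × 100% = 70.0%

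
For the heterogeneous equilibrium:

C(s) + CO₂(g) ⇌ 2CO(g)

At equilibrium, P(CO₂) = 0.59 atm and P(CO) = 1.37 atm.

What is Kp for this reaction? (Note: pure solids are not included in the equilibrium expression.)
K_p = 3.181

Solid C is excluded.
Kp = P(CO)²/P(CO₂) = (1.37)²/0.59 = 1.877/0.59 = 3.181.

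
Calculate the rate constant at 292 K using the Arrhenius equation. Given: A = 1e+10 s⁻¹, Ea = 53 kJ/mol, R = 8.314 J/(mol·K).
3.30e+00 s⁻¹

k = A·exp(-Ea/(R·T)) = 1e+10·exp(-53000/(8.314·292)) = 1e+10·exp(-21.8315) = 1e+10·3.3015e-10 = 3.30e+00 s⁻¹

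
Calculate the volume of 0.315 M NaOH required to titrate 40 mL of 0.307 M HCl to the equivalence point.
V_{base} = 39.0 mL

At equivalence: moles acid = moles base.
moles HCl = 0.307 M × 0.04 L = 0.01228 mol
V_NaOH = 0.01228 mol ÷ 0.315 M = 0.03898 L = 39.0 mL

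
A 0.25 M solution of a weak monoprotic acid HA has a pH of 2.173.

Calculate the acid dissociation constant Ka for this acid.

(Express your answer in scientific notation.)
K_a = 1.85e-04

[H⁺] = 10^(−pH) = 10^(−2.173) = 6.714e-03 M. For HA ⇌ H⁺ + A⁻, Ka = x²/(C − x) = (6.714e-03)²/(0.25 − 6.714e-03) = 1.85e-04.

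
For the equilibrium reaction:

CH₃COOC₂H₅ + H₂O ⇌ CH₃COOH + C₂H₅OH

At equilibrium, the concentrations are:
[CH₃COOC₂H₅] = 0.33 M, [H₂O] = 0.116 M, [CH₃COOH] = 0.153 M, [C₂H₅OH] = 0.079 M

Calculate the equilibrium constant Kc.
K_c = 0.3158

Kc = ([CH₃COOH] × [C₂H₅OH]) / ([CH₃COOC₂H₅] × [H₂O])
   = ((0.153)·(0.079)) / ((0.33)·(0.116))
   = 0.012087 / 0.03828 = 0.3158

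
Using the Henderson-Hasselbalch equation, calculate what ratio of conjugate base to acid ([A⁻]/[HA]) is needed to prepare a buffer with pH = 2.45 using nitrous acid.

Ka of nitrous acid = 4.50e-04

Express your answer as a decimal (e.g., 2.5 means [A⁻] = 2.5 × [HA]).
[A⁻]/[HA] = 0.127

pKa = −log(4.50e-04) = 3.3468. pH = pKa + log([A⁻]/[HA]). 2.45 = 3.3468 + log(ratio). log(ratio) = 2.45 − 3.3468 = -0.8968. ratio = 10^(-0.8968) = 0.127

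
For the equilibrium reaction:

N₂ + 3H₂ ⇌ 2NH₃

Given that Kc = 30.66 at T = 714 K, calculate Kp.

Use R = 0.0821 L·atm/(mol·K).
K_p = 0.0089

Δn = (moles gaseous products) − (moles gaseous reactants) = -2
T = 714 K; RT = 0.0821 × 714 = 58.6194
Kp = Kc·(RT)^Δn = 30.66 × (58.6194)^-2 = 30.66 × 0.000291016 = 0.0089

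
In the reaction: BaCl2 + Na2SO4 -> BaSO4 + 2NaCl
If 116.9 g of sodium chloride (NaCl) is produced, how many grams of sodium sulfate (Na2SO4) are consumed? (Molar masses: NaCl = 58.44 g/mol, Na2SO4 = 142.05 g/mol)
Moles of NaCl = 116.9 g ÷ 58.44 g/mol = 2.00034 mol
Mole ratio: 1 mol Na2SO4 / 2 mol NaCl
Moles of Na2SO4 = 2.00034 × (1/2) = 1.00017 mol
Mass of Na2SO4 = 1.00017 mol × 142.05 g/mol = 142.1 g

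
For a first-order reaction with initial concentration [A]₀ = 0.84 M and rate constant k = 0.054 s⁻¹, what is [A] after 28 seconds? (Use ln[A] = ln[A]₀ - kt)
0.1852 M

ln[A] = ln[A]₀ - k·t = ln(0.84) - (0.054)·(28) = -0.1744 - 1.5120 = -1.6864
[A] = e^(-1.6864) = 0.1852 M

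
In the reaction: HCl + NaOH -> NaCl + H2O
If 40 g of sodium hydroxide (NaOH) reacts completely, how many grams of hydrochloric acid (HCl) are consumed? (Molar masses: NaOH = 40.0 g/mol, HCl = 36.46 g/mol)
Moles of NaOH = 40 g ÷ 40.0 g/mol = 1 mol
Mole ratio: 1 mol HCl / 1 mol NaOH
Moles of HCl = 1 × (1/1) = 1 mol
Mass of HCl = 1 mol × 36.46 g/mol = 36.46 g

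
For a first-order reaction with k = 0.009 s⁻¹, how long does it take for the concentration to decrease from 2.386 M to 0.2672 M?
243.26 s

From ln[A] = ln[A]₀ - k·t: t = ln([A]₀/[A])/k = ln(2.386/0.2672)/0.009 = ln(8.9296)/0.009 = 2.1894/0.009 = 243.26 s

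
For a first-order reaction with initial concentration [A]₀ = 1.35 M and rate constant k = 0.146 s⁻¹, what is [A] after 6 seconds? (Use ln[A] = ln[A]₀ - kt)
0.5622 M

ln[A] = ln[A]₀ - k·t = ln(1.35) - (0.146)·(6) = 0.3001 - 0.8760 = -0.5759
[A] = e^(-0.5759) = 0.5622 M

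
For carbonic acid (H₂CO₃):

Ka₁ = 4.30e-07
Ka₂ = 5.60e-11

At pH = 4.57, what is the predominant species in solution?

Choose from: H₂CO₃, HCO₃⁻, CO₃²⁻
H₂CO₃

pKa1 = 6.37, pKa2 = 10.25. Each pKa is the crossover between adjacent species; pH = 4.57 lies in the region where H₂CO₃ predominates.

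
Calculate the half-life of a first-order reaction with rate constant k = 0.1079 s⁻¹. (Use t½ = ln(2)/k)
6.42 s

t½ = ln(2)/k = 0.6931/0.1079 = 6.42 s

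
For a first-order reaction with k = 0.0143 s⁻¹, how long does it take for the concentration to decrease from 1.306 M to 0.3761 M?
87.05 s

From ln[A] = ln[A]₀ - k·t: t = ln([A]₀/[A])/k = ln(1.306/0.3761)/0.0143 = ln(3.4725)/0.0143 = 1.2449/0.0143 = 87.05 s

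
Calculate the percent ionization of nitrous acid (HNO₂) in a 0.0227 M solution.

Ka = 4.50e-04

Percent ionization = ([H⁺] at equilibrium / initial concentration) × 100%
Percent ionization = 13.1%

Let x = [H⁺]. Ka = x²/(C - x) ⇒ x² + (4.50e-04)x - (4.50e-04)(0.0227) = 0. x = 2.9790e-03. Percent = (2.9790e-03/0.0227) × 100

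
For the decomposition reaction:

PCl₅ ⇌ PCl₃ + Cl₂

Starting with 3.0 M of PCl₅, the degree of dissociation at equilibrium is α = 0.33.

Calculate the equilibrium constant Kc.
K_c = 0.4876

x = α·[A]₀ = 0.33 × 3.0 = 0.99 M dissociated.
At eq: [PCl₅] = 3.0 − 0.99 = 2.01 M; [PCl₃] = [Cl₂] = x = 0.99 M.
Kc = [PCl₃][Cl₂]/[PCl₅] = (0.99)²/2.01 = 0.4876.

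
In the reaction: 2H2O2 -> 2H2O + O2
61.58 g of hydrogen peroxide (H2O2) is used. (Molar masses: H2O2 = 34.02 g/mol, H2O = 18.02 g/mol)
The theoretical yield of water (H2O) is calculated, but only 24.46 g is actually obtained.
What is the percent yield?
Moles of H2O2 = 61.58 g ÷ 34.02 g/mol = 1.81011 mol
Mole ratio: 2 mol H2O / 2 mol H2O2
Moles of H2O = 1.81011 × (2/2) = 1.81011 mol
Theoretical yield = 1.81011 mol × 18.02 g/mol = 32.618 g
Actual yield = 24.46 g
Percent yield = (24.46 / 32.618) × 100% = 75.0%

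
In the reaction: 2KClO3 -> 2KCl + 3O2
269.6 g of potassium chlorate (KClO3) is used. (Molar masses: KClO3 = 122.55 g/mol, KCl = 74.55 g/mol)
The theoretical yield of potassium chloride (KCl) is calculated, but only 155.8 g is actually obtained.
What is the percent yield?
Moles of KClO3 = 269.6 g ÷ 122.55 g/mol = 2.19992 mol
Mole ratio: 2 mol KCl / 2 mol KClO3
Moles of KCl = 2.19992 × (2/2) = 2.19992 mol
Theoretical yield = 2.19992 mol × 74.55 g/mol = 164 g
Actual yield = 155.8 g
Percent yield = (155.8 / 164) × 100% = 95.0%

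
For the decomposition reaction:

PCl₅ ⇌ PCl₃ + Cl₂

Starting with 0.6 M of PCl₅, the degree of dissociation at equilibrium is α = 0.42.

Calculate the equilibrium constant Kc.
K_c = 0.1825

x = α·[A]₀ = 0.42 × 0.6 = 0.252 M dissociated.
At eq: [PCl₅] = 0.6 − 0.252 = 0.348 M; [PCl₃] = [Cl₂] = x = 0.252 M.
Kc = [PCl₃][Cl₂]/[PCl₅] = (0.252)²/0.348 = 0.1825.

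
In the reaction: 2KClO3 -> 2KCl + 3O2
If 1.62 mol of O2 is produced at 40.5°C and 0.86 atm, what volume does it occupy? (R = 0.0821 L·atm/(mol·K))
T = 40.5°C + 273.15 = 313.65 K
V = nRT/P = (1.62 × 0.0821 × 313.65) / 0.86
V = 48.51 L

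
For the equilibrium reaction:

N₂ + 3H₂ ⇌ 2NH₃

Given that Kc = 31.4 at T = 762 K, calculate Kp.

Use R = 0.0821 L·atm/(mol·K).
K_p = 0.0080

Δn = (moles gaseous products) − (moles gaseous reactants) = -2
T = 762 K; RT = 0.0821 × 762 = 62.5602
Kp = Kc·(RT)^Δn = 31.4 × (62.5602)^-2 = 31.4 × 0.000255508 = 0.0080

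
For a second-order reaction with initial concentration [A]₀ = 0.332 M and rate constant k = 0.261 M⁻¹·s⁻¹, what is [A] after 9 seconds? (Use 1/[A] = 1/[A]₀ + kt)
0.1865 M

1/[A] = 1/[A]₀ + k·t = 1/0.332 + (0.261)·(9) = 3.0120 + 2.3490 = 5.3610
[A] = 1/5.3610 = 0.1865 M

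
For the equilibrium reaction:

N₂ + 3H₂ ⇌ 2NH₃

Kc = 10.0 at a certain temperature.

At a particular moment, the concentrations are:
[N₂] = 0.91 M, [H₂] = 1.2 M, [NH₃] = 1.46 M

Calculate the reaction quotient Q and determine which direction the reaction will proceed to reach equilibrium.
Q = 1.356, Q < K, reaction proceeds forward (toward products)

Q = ([NH₃]^2) / ([N₂] × [H₂]^3)
  = ((1.46)^2) / ((0.91)·(1.2)^3) = 2.1316/1.5725 = 1.356
Since Q = 1.356 < Kc = 10.0, the reaction proceeds forward (toward products) to reach equilibrium.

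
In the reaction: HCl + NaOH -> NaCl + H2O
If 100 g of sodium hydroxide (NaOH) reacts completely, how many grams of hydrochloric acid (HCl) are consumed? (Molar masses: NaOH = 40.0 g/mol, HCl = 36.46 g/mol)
Moles of NaOH = 100 g ÷ 40.0 g/mol = 2.5 mol
Mole ratio: 1 mol HCl / 1 mol NaOH
Moles of HCl = 2.5 × (1/1) = 2.5 mol
Mass of HCl = 2.5 mol × 36.46 g/mol = 91.15 g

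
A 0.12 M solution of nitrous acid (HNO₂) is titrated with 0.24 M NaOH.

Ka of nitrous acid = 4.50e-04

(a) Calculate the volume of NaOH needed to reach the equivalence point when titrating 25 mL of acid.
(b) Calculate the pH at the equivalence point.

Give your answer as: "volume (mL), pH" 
V = 12.5 mL, pH = 8.12

(a) At equivalence: moles acid = moles base.
moles acid = 0.12 × 0.025 = 0.003 mol; V_NaOH = 0.003/0.24 = 0.0125 L = 12.5 mL.
(b) At equivalence, all acid → conjugate base A⁻ at [A⁻] = 0.003/0.0375 = 0.08 M.
Kb = Kw/Ka = 1.0e-14/4.50e-04 = 2.222e-11; [OH⁻] = √(Kb·[A⁻]) = 1.333e-06; pOH = 5.88; pH = 14 − pOH = 8.12.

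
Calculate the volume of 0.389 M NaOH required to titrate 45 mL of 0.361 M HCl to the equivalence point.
V_{base} = 41.8 mL

At equivalence: moles acid = moles base.
moles HCl = 0.361 M × 0.045 L = 0.016245 mol
V_NaOH = 0.016245 mol ÷ 0.389 M = 0.04176 L = 41.8 mL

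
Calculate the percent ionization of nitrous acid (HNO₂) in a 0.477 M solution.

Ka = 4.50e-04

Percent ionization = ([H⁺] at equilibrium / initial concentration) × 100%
Percent ionization = 3.02%

Let x = [H⁺]. Ka = x²/(C - x) ⇒ x² + (4.50e-04)x - (4.50e-04)(0.477) = 0. x = 1.4428e-02. Percent = (1.4428e-02/0.477) × 100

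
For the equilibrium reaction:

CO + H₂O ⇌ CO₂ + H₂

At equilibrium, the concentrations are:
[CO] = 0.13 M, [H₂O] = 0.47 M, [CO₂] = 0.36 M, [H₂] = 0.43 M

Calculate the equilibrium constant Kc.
K_c = 2.5336

Kc = ([CO₂] × [H₂]) / ([CO] × [H₂O])
   = ((0.36)·(0.43)) / ((0.13)·(0.47))
   = 0.1548 / 0.0611 = 2.5336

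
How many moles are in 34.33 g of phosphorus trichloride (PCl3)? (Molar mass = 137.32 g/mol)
Moles = 34.33 g ÷ 137.32 g/mol = 0.25 mol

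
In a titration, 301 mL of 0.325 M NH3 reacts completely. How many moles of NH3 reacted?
Moles = Molarity × Volume (L)
Moles = 0.325 M × 0.301 L = 0.09782 mol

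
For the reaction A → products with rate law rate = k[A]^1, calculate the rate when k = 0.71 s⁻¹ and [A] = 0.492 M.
0.3493 M/s

rate = k·[A]^1 = 0.71·(0.492)^1 = 0.71·0.492 = 0.3493 M/s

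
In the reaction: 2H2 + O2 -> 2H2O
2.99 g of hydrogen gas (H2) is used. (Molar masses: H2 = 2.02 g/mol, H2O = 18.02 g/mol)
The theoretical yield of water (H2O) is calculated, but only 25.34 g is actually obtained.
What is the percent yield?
Moles of H2 = 2.99 g ÷ 2.02 g/mol = 1.4802 mol
Mole ratio: 2 mol H2O / 2 mol H2
Moles of H2O = 1.4802 × (2/2) = 1.4802 mol
Theoretical yield = 1.4802 mol × 18.02 g/mol = 26.673 g
Actual yield = 25.34 g
Percent yield = (25.34 / 26.673) × 100% = 95.0%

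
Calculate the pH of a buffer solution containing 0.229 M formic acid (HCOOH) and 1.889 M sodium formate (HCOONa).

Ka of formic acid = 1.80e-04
pH = 4.66

pKa = -log(1.80e-04) = 3.74. pH = pKa + log([A⁻]/[HA]) = 3.74 + log(1.889/0.229)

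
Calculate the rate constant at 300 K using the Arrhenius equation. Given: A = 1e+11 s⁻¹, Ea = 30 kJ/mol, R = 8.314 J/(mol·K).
5.98e+05 s⁻¹

k = A·exp(-Ea/(R·T)) = 1e+11·exp(-30000/(8.314·300)) = 1e+11·exp(-12.0279) = 1e+11·5.9751e-06 = 5.98e+05 s⁻¹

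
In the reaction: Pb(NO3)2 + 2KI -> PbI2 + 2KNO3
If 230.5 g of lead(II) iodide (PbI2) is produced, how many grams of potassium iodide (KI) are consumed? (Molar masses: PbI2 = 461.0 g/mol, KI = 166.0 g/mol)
Moles of PbI2 = 230.5 g ÷ 461.0 g/mol = 0.5 mol
Mole ratio: 2 mol KI / 1 mol PbI2
Moles of KI = 0.5 × (2/1) = 1 mol
Mass of KI = 1 mol × 166.0 g/mol = 166 g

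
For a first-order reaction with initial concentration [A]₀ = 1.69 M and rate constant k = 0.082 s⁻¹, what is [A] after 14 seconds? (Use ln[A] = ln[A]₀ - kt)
0.5362 M

ln[A] = ln[A]₀ - k·t = ln(1.69) - (0.082)·(14) = 0.5247 - 1.1480 = -0.6233
[A] = e^(-0.6233) = 0.5362 M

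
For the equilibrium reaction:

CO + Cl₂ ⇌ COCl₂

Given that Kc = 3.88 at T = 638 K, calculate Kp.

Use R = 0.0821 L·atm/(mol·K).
K_p = 0.0741

Δn = (moles gaseous products) − (moles gaseous reactants) = -1
T = 638 K; RT = 0.0821 × 638 = 52.3798
Kp = Kc·(RT)^Δn = 3.88 × (52.3798)^-1 = 3.88 × 0.0190913 = 0.0741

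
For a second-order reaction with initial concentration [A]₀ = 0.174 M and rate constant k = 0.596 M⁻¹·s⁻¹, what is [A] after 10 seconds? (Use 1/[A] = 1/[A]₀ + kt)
0.0854 M

1/[A] = 1/[A]₀ + k·t = 1/0.174 + (0.596)·(10) = 5.7471 + 5.9600 = 11.7071
[A] = 1/11.7071 = 0.0854 M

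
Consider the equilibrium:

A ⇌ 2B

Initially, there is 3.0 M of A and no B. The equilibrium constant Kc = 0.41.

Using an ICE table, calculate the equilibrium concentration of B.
[B] = 1.011 M

ICE: [A] = 3.0 − x, [B] = 2x.
Kc = (2x)²/(3.0 − x) = 0.41 ⇒ 4x² + 0.41x − 1.23 = 0.
x = (−0.41 + √(0.41² + 4·4·1.23))/(2·4) = (−0.41 + √19.848)/8 = 0.50564.
[B] = 2x = 1.011 M.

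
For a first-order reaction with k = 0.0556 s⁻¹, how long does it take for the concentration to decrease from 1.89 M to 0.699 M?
17.89 s

From ln[A] = ln[A]₀ - k·t: t = ln([A]₀/[A])/k = ln(1.89/0.699)/0.0556 = ln(2.7039)/0.0556 = 0.9947/0.0556 = 17.89 s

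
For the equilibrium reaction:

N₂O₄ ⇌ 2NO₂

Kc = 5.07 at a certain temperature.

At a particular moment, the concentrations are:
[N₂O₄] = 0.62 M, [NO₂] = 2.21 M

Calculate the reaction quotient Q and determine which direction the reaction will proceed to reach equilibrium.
Q = 7.878, Q > K, reaction proceeds reverse (toward reactants)

Q = ([NO₂]^2) / ([N₂O₄])
  = ((2.21)^2) / ((0.62)) = 4.8841/0.62 = 7.878
Since Q = 7.878 > Kc = 5.07, the reaction proceeds reverse (toward reactants) to reach equilibrium.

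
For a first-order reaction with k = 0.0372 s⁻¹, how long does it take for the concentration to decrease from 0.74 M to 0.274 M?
26.71 s

From ln[A] = ln[A]₀ - k·t: t = ln([A]₀/[A])/k = ln(0.74/0.274)/0.0372 = ln(2.7007)/0.0372 = 0.9935/0.0372 = 26.71 s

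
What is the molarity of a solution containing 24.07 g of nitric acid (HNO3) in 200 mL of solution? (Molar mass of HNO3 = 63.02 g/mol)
Moles of HNO3 = 24.07 g ÷ 63.02 g/mol = 0.381942 mol
Volume = 200 mL = 0.2 L
Molarity = 0.381942 mol ÷ 0.2 L = 1.91 M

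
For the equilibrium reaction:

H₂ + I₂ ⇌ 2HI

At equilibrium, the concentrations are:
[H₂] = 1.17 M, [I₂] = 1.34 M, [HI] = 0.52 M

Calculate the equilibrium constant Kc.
K_c = 0.1725

Kc = ([HI]^2) / ([H₂] × [I₂])
   = ((0.52)^2) / ((1.17)·(1.34))
   = 0.2704 / 1.5678 = 0.1725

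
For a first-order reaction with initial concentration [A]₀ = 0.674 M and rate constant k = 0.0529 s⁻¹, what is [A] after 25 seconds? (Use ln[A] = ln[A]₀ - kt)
0.1796 M

ln[A] = ln[A]₀ - k·t = ln(0.674) - (0.0529)·(25) = -0.3945 - 1.3225 = -1.7170
[A] = e^(-1.7170) = 0.1796 M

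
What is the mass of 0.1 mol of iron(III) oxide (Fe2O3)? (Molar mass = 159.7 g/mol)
Mass = 0.1 mol × 159.7 g/mol = 15.97 g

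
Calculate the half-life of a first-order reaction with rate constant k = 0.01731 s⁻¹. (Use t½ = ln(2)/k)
40.04 s

t½ = ln(2)/k = 0.6931/0.01731 = 40.04 s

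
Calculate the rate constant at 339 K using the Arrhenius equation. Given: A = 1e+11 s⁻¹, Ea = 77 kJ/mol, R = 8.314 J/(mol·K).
1.36e-01 s⁻¹

k = A·exp(-Ea/(R·T)) = 1e+11·exp(-77000/(8.314·339)) = 1e+11·exp(-27.3200) = 1e+11·1.3648e-12 = 1.36e-01 s⁻¹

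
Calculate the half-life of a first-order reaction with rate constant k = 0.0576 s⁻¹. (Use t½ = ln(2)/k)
12.03 s

t½ = ln(2)/k = 0.6931/0.0576 = 12.03 s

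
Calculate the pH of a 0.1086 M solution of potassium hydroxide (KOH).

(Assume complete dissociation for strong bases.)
pH = 13.04

[OH⁻] = 0.1086 M for strong base. pOH = -log[OH⁻] = 0.96, pH = 14 - pOH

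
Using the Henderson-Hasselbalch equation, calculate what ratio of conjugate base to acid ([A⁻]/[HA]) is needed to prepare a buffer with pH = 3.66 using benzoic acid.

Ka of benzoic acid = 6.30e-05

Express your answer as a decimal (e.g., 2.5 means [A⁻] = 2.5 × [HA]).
[A⁻]/[HA] = 0.288

pKa = −log(6.30e-05) = 4.2007. pH = pKa + log([A⁻]/[HA]). 3.66 = 4.2007 + log(ratio). log(ratio) = 3.66 − 4.2007 = -0.5407. ratio = 10^(-0.5407) = 0.288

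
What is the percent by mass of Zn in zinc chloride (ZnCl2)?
Mass of Zn in formula = 65.38 × 1 = 65.38 g/mol
Molar mass = 136.28 g/mol
% Zn = (65.38/136.28) × 100% = 47.97%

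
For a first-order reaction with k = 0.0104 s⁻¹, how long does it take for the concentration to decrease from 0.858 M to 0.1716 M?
154.75 s

From ln[A] = ln[A]₀ - k·t: t = ln([A]₀/[A])/k = ln(0.858/0.1716)/0.0104 = ln(5.0000)/0.0104 = 1.6094/0.0104 = 154.75 s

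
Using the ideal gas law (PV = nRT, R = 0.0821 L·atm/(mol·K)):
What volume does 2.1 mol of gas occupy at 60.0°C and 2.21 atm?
T = 60.0°C + 273.15 = 333.15 K
V = nRT/P = (2.1 × 0.0821 × 333.15) / 2.21
V = 25.99 L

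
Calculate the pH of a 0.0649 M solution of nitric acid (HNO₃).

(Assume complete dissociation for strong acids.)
pH = 1.19

[H⁺] = 0.0649 M for strong acid. pH = -log[H⁺] = -log(0.0649)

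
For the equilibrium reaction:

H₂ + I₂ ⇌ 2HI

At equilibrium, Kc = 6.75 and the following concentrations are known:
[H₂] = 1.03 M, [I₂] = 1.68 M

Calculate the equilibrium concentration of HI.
[HI] = 3.4176 M

Kc = ([HI]^2) / ([H₂] × [I₂]) = 6.75
[HI]^2 = Kc · (reactant terms)/(other product terms) = 6.75 · 1.7304 / 1 = 11.68
[HI] = (11.68)^(1/2) = 3.4176 M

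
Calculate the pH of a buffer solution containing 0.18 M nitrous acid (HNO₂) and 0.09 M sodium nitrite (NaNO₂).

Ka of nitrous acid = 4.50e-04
pH = 3.05

pKa = -log(4.50e-04) = 3.35. pH = pKa + log([A⁻]/[HA]) = 3.35 + log(0.09/0.18)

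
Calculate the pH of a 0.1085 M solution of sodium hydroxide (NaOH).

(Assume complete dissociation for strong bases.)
pH = 13.04

[OH⁻] = 0.1085 M for strong base. pOH = -log[OH⁻] = 0.96, pH = 14 - pOH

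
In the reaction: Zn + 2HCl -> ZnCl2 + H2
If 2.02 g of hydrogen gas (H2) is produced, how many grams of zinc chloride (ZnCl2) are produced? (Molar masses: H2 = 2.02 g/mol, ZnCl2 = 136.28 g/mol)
Moles of H2 = 2.02 g ÷ 2.02 g/mol = 1 mol
Mole ratio: 1 mol ZnCl2 / 1 mol H2
Moles of ZnCl2 = 1 × (1/1) = 1 mol
Mass of ZnCl2 = 1 mol × 136.28 g/mol = 136.3 g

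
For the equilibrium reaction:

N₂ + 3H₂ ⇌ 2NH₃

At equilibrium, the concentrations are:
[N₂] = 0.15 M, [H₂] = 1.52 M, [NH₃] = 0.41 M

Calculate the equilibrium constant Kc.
K_c = 0.3191

Kc = ([NH₃]^2) / ([N₂] × [H₂]^3)
   = ((0.41)^2) / ((0.15)·(1.52)^3)
   = 0.1681 / 0.52677 = 0.3191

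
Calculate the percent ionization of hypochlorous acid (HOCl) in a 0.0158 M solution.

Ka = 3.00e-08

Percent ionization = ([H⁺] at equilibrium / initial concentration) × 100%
Percent ionization = 0.138%

Let x = [H⁺]. Ka = x²/(C - x) ⇒ x² + (3.00e-08)x - (3.00e-08)(0.0158) = 0. x = 2.1757e-05. Percent = (2.1757e-05/0.0158) × 100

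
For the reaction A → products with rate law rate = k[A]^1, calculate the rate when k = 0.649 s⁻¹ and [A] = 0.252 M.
0.1635 M/s

rate = k·[A]^1 = 0.649·(0.252)^1 = 0.649·0.252 = 0.1635 M/s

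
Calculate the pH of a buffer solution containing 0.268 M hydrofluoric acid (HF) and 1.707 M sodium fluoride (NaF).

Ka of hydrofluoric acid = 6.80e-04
pH = 3.97

pKa = -log(6.80e-04) = 3.17. pH = pKa + log([A⁻]/[HA]) = 3.17 + log(1.707/0.268)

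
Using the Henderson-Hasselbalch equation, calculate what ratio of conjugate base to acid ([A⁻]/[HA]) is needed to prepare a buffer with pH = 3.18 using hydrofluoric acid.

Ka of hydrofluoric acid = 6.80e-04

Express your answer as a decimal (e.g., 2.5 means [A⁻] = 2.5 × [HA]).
[A⁻]/[HA] = 1.029

pKa = −log(6.80e-04) = 3.1675. pH = pKa + log([A⁻]/[HA]). 3.18 = 3.1675 + log(ratio). log(ratio) = 3.18 − 3.1675 = 0.0125. ratio = 10^(0.0125) = 1.029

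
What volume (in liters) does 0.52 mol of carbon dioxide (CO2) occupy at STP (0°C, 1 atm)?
At STP, 1 mol of gas occupies 22.4 L
Volume = 0.52 mol × 22.4 L/mol = 11.65 L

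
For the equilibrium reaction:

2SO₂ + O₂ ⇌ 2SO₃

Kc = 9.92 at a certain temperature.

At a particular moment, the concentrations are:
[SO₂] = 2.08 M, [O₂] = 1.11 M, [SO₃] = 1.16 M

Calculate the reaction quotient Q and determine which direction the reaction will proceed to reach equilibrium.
Q = 0.280, Q < K, reaction proceeds forward (toward products)

Q = ([SO₃]^2) / ([SO₂]^2 × [O₂])
  = ((1.16)^2) / ((2.08)^2·(1.11)) = 1.3456/4.8023 = 0.2802
Since Q = 0.2802 < Kc = 9.92, the reaction proceeds forward (toward products) to reach equilibrium.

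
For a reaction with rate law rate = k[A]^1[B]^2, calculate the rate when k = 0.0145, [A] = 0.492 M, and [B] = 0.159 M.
0.0001804 M/s

rate = k·[A]^1·[B]^2 = 0.0145·(0.492)^1·(0.159)^2 = 0.0145·0.492·0.025281 = 0.0001804 M/s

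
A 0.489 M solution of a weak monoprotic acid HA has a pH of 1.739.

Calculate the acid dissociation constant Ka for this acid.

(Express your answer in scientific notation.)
K_a = 7.07e-04

[H⁺] = 10^(−pH) = 10^(−1.739) = 1.824e-02 M. For HA ⇌ H⁺ + A⁻, Ka = x²/(C − x) = (1.824e-02)²/(0.489 − 1.824e-02) = 7.07e-04.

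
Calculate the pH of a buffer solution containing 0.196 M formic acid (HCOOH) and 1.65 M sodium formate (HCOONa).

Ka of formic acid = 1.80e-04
pH = 4.67

pKa = -log(1.80e-04) = 3.74. pH = pKa + log([A⁻]/[HA]) = 3.74 + log(1.65/0.196)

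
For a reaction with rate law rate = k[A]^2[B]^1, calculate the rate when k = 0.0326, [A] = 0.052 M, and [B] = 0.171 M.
1.507e-05 M/s

rate = k·[A]^2·[B]^1 = 0.0326·(0.052)^2·(0.171)^1 = 0.0326·0.002704·0.171 = 1.507e-05 M/s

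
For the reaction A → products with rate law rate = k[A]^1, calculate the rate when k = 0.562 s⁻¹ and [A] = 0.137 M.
0.07699 M/s

rate = k·[A]^1 = 0.562·(0.137)^1 = 0.562·0.137 = 0.07699 M/s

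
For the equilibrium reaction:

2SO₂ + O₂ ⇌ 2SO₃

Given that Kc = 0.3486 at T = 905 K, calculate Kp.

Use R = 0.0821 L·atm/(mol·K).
K_p = 0.0047

Δn = (moles gaseous products) − (moles gaseous reactants) = -1
T = 905 K; RT = 0.0821 × 905 = 74.3005
Kp = Kc·(RT)^Δn = 0.3486 × (74.3005)^-1 = 0.3486 × 0.0134589 = 0.0047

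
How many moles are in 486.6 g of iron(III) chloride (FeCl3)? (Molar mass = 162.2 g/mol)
Moles = 486.6 g ÷ 162.2 g/mol = 3 mol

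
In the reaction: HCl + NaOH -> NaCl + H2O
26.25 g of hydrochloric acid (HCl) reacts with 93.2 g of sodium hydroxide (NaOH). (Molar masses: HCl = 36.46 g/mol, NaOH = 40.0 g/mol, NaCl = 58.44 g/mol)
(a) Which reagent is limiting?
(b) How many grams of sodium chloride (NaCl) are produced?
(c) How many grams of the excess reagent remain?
(a) HCl, (b) 42.07 g, (c) 64.4 g

Moles of HCl = 26.25 g ÷ 36.46 g/mol = 0.719967 mol
Moles of NaOH = 93.2 g ÷ 40.0 g/mol = 2.33 mol
Moles ÷ coefficient: HCl: 0.719967/1 = 0.72, NaOH: 2.33/1 = 2.33
(a) HCl has the smaller value, so HCl is the limiting reagent.
(b) Moles of NaCl = 0.719967 mol HCl × (1/1) = 0.719967 mol; mass = 0.719967 mol × 58.44 g/mol = 42.07 g
(c) NaOH consumed = 0.719967 × (1/1) = 0.719967 mol; remaining = 2.33 − 0.719967 = 1.61003 mol; mass = 1.61003 mol × 40.0 g/mol = 64.4 g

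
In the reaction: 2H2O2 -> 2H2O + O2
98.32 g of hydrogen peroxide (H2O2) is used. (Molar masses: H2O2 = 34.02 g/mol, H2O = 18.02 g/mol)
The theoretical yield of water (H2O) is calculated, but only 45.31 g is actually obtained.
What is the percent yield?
Moles of H2O2 = 98.32 g ÷ 34.02 g/mol = 2.89006 mol
Mole ratio: 2 mol H2O / 2 mol H2O2
Moles of H2O = 2.89006 × (2/2) = 2.89006 mol
Theoretical yield = 2.89006 mol × 18.02 g/mol = 52.079 g
Actual yield = 45.31 g
Percent yield = (45.31 / 52.079) × 100% = 87.0%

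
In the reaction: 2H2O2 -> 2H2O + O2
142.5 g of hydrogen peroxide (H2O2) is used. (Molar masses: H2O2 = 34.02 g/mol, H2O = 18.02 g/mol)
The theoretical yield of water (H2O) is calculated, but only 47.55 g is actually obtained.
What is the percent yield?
Moles of H2O2 = 142.5 g ÷ 34.02 g/mol = 4.18871 mol
Mole ratio: 2 mol H2O / 2 mol H2O2
Moles of H2O = 4.18871 × (2/2) = 4.18871 mol
Theoretical yield = 4.18871 mol × 18.02 g/mol = 75.481 g
Actual yield = 47.55 g
Percent yield = (47.55 / 75.481) × 100% = 63.0%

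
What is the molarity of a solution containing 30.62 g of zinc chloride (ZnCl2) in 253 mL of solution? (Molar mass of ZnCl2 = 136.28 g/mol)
Moles of ZnCl2 = 30.62 g ÷ 136.28 g/mol = 0.224684 mol
Volume = 253 mL = 0.253 L
Molarity = 0.224684 mol ÷ 0.253 L = 0.8881 M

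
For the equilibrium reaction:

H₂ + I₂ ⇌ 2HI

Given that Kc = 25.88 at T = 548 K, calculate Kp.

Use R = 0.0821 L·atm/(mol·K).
K_p = 25.8800

Δn = (moles gaseous products) − (moles gaseous reactants) = 0
T = 548 K; RT = 0.0821 × 548 = 44.9908
Kp = Kc·(RT)^Δn = 25.88 × (44.9908)^0 = 25.88 × 1 = 25.8800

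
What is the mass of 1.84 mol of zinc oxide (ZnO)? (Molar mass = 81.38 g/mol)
Mass = 1.84 mol × 81.38 g/mol = 149.7 g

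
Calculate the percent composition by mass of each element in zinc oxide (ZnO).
Zn: 80.34%, O: 19.66%

Molar mass of ZnO = 81.38 g/mol
% Zn = (1 × 65.38) / 81.38 × 100% = 65.38 / 81.38 × 100% = 80.34%
% O = (1 × 16.0) / 81.38 × 100% = 16 / 81.38 × 100% = 19.66%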